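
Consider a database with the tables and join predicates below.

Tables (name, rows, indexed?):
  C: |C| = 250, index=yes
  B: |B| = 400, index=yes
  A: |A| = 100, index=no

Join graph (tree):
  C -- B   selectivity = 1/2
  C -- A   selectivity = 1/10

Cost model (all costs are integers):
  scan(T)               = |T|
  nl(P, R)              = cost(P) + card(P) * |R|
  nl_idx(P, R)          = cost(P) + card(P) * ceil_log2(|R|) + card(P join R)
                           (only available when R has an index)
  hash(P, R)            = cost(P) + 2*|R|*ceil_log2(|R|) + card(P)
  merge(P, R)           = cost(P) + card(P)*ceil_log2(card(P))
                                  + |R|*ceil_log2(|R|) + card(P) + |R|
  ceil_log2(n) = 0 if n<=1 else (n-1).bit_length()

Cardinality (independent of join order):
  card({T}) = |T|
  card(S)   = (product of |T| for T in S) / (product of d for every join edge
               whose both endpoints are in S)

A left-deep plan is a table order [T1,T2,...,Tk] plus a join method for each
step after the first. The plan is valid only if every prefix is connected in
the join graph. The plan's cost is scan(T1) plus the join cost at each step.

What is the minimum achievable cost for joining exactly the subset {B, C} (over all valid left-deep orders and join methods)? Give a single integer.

4800

Selinger DP over subsets of {B,C}:
  {C}: scan cost=250, card=250
  {B}: scan cost=400, card=400
  {BC}: card=50000; try (C,hash)→4800, (B,merge)→6500, (C,merge)→6650, (B,hash)→7700, (B,nl_idx)→52500, (C,nl_idx)→53600 …(+2); best=4800 via (C,hash)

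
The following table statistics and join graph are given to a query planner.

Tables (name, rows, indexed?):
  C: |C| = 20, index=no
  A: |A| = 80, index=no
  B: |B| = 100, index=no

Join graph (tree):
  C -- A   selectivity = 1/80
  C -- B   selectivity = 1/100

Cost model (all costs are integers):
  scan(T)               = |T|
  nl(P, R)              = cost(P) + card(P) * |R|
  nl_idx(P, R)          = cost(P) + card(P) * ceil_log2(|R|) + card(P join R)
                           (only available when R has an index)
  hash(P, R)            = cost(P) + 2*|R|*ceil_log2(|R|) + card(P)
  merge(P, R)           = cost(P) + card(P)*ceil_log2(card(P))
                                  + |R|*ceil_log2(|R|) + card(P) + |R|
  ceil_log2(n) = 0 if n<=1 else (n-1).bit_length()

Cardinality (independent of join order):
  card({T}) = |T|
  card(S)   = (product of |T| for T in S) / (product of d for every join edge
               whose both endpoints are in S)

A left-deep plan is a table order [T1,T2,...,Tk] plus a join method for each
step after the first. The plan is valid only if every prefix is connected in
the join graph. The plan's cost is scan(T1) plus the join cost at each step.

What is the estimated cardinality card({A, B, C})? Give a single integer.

Tables in S: A(80), B(100), C(20)
Edges inside S: C-A(d=80), C-B(d=100)
numerator = 80 * 100 * 20 = 160000
denominator = 80 * 100 = 8000
card(S) = 160000 / 8000 = 20

20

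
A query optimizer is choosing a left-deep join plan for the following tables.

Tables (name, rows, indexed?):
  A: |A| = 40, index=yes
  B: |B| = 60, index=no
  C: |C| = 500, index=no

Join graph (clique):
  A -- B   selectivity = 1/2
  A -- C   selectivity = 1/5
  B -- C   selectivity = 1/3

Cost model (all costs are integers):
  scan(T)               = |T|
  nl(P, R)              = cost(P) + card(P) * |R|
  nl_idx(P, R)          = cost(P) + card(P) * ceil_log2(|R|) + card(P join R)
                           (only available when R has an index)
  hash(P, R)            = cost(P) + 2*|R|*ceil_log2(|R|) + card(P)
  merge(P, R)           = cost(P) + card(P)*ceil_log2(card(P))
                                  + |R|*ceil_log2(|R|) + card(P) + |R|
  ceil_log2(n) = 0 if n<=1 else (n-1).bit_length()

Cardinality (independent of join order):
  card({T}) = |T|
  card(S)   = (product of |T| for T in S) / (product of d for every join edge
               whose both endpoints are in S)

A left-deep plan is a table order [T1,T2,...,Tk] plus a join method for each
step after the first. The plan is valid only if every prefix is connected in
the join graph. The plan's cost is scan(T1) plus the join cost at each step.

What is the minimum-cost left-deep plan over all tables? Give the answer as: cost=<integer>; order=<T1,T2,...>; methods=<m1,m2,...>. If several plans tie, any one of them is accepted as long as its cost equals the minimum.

cost=6200; order=C,A,B; methods=hash,hash

Selinger DP (subsets sized 1..n):
  {A}: scan cost=40, card=40
  {B}: scan cost=60, card=60
  {C}: scan cost=500, card=500
  {AB}: card=1200; try (A,hash)→600, (B,merge)→740, (A,merge)→760, (B,hash)→800, (A,nl_idx)→1620, (B,nl)→2440 …(+1); best=600 via (A,hash)
  {AC}: card=4000; try (A,hash)→1480, (C,merge)→5320, (A,merge)→5780, (A,nl_idx)→7500, (C,hash)→9080, (C,nl)→20040 …(+1); best=1480 via (A,hash)
  {BC}: card=10000; try (B,hash)→1720, (C,merge)→5480, (B,merge)→5920, (C,hash)→9120, (C,nl)→30060, (B,nl)→30500; best=1720 via (B,hash)
  {ABC}: card=40000; try (B,hash)→6200, (C,hash)→10800, (A,hash)→12200, (C,merge)→20000, (B,merge)→53900, (A,nl_idx)→101720 …(+4); best=6200 via (B,hash)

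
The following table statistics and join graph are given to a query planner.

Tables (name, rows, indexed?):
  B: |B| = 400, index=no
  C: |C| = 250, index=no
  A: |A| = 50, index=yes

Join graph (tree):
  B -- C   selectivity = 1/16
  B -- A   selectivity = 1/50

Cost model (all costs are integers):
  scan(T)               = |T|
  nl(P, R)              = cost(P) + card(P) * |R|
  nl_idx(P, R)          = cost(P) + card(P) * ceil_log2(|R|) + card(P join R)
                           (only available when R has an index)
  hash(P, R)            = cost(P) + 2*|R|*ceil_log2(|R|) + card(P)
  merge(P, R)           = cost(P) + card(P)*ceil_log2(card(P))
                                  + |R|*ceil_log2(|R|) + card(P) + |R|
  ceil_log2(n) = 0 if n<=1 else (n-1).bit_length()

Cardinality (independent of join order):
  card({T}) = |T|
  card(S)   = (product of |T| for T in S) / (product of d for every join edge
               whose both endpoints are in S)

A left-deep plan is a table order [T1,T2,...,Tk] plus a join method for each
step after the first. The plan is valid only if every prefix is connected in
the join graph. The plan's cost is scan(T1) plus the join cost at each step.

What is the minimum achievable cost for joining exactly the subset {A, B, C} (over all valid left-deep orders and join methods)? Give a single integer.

Selinger DP over subsets of {A,B,C}:
  {B}: scan cost=400, card=400
  {C}: scan cost=250, card=250
  {A}: scan cost=50, card=50
  {BC}: card=6250; try (C,hash)→4800, (B,merge)→6500, (C,merge)→6650, (B,hash)→7700, (B,nl)→100250, (C,nl)→100400; best=4800 via (C,hash)
  {AB}: card=400; try (A,hash)→1400, (A,nl_idx)→3200, (B,merge)→4400, (A,merge)→4750, (B,hash)→7300, (B,nl)→20050 …(+1); best=1400 via (A,hash)
  {ABC}: card=6250; try (C,hash)→5800, (C,merge)→7650, (A,hash)→11650, (A,nl_idx)→48550, (A,merge)→92650, (C,nl)→101400 …(+1); best=5800 via (C,hash)

5800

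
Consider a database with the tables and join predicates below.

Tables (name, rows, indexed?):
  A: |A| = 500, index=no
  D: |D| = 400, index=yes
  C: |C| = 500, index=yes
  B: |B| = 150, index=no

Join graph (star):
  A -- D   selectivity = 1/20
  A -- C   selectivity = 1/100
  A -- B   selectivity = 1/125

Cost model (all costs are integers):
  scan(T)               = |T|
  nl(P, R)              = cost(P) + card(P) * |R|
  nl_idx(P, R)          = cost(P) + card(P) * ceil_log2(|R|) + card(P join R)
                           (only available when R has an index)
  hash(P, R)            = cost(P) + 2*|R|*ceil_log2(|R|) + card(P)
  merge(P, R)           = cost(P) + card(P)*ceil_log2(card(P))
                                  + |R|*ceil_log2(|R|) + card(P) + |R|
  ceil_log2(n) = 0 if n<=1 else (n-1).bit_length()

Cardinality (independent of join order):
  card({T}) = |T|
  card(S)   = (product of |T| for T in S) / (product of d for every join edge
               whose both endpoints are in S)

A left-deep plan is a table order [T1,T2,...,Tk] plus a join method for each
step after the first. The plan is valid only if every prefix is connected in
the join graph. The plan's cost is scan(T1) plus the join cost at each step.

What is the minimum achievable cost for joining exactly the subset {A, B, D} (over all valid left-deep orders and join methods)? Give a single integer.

11200

Selinger DP over subsets of {A,B,D}:
  {A}: scan cost=500, card=500
  {D}: scan cost=400, card=400
  {B}: scan cost=150, card=150
  {AD}: card=10000; try (D,hash)→8200, (A,merge)→9400, (D,merge)→9500, (A,hash)→9800, (D,nl_idx)→15000, (A,nl)→200400 …(+1); best=8200 via (D,hash)
  {AB}: card=600; try (B,hash)→3400, (A,merge)→6500, (B,merge)→6850, (A,hash)→9300, (A,nl)→75150, (B,nl)→75500; best=3400 via (B,hash)
  {ABD}: card=12000; try (D,hash)→11200, (D,merge)→14000, (B,hash)→20600, (D,nl_idx)→20800, (B,merge)→159550, (D,nl)→243400 …(+1); best=11200 via (D,hash)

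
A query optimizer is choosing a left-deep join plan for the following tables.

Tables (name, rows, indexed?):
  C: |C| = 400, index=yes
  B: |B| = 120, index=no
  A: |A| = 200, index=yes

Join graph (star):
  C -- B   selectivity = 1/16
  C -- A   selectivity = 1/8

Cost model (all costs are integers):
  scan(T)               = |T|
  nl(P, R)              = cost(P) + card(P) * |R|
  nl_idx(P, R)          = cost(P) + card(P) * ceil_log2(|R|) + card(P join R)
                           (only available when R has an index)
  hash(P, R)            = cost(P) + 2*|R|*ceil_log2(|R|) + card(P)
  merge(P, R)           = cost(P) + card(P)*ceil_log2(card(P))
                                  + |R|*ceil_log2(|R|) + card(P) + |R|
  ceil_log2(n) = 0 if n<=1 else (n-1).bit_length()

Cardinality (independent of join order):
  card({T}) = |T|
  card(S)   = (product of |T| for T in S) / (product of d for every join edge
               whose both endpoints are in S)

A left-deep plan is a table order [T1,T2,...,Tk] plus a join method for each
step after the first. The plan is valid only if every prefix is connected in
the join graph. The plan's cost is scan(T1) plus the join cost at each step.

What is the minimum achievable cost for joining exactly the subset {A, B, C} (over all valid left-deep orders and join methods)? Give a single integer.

8680

Selinger DP over subsets of {A,B,C}:
  {C}: scan cost=400, card=400
  {B}: scan cost=120, card=120
  {A}: scan cost=200, card=200
  {BC}: card=3000; try (B,hash)→2480, (C,nl_idx)→4200, (C,merge)→5080, (B,merge)→5360, (C,hash)→7440, (C,nl)→48120 …(+1); best=2480 via (B,hash)
  {AC}: card=10000; try (A,hash)→4000, (C,merge)→6000, (A,merge)→6200, (C,hash)→7600, (C,nl_idx)→12000, (A,nl_idx)→13600 …(+2); best=4000 via (A,hash)
  {ABC}: card=75000; try (A,hash)→8680, (B,hash)→15680, (A,merge)→43280, (A,nl_idx)→101480, (B,merge)→154960, (A,nl)→602480 …(+1); best=8680 via (A,hash)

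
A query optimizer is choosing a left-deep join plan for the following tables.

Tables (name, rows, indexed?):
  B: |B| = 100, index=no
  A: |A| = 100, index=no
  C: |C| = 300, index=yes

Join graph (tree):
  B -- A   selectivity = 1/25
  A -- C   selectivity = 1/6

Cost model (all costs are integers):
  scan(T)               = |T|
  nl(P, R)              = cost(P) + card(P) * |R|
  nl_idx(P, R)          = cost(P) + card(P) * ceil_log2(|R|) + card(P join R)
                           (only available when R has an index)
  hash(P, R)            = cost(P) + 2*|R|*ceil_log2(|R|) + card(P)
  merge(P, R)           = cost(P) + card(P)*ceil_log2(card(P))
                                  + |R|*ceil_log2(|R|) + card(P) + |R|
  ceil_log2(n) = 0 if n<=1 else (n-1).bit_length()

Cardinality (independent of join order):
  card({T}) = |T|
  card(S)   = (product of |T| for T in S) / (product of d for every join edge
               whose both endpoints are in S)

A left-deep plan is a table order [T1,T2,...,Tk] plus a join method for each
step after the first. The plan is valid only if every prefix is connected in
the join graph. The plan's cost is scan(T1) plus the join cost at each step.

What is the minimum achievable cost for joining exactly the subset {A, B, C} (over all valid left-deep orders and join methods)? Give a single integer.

Selinger DP over subsets of {A,B,C}:
  {B}: scan cost=100, card=100
  {A}: scan cost=100, card=100
  {C}: scan cost=300, card=300
  {AB}: card=400; try (B,hash)→1600, (A,hash)→1600, (B,merge)→1700, (A,merge)→1700, (B,nl)→10100, (A,nl)→10100; best=1600 via (B,hash)
  {AC}: card=5000; try (A,hash)→2000, (C,merge)→3900, (A,merge)→4100, (C,hash)→5600, (C,nl_idx)→6000, (C,nl)→30100 …(+1); best=2000 via (A,hash)
  {ABC}: card=20000; try (C,hash)→7400, (B,hash)→8400, (C,merge)→8600, (C,nl_idx)→25200, (B,merge)→72800, (C,nl)→121600 …(+1); best=7400 via (C,hash)

7400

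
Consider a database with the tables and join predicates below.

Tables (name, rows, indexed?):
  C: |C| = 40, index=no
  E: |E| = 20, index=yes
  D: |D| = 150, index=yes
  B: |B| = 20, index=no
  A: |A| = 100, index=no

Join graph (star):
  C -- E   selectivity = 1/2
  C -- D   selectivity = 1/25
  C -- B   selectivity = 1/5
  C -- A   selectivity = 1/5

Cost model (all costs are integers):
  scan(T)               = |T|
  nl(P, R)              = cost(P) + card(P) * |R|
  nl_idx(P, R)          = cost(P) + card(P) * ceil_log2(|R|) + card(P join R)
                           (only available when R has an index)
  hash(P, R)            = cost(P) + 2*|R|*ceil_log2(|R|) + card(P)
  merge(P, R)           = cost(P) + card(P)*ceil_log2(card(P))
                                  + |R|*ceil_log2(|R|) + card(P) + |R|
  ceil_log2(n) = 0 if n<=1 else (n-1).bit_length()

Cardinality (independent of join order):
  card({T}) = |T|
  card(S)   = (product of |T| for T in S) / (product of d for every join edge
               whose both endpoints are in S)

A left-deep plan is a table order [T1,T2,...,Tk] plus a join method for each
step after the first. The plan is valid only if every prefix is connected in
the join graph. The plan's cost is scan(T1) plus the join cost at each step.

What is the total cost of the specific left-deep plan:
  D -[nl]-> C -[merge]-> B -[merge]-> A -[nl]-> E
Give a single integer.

403790

step 1: scan D: cost=150, card=150
step 2: join C via nl
    card(P join C) = 150*40/(25) = 240
    cost = 150 + 150*40 = 6150
step 3: join B via merge
    card(P join B) = 240*20/(5) = 960
    cost = 6150 + 240*8 + 20*5 + 240 + 20 = 8430
step 4: join A via merge
    card(P join A) = 960*100/(5) = 19200
    cost = 8430 + 960*10 + 100*7 + 960 + 100 = 19790
step 5: join E via nl
    card(P join E) = 19200*20/(2) = 192000
    cost = 19790 + 19200*20 = 403790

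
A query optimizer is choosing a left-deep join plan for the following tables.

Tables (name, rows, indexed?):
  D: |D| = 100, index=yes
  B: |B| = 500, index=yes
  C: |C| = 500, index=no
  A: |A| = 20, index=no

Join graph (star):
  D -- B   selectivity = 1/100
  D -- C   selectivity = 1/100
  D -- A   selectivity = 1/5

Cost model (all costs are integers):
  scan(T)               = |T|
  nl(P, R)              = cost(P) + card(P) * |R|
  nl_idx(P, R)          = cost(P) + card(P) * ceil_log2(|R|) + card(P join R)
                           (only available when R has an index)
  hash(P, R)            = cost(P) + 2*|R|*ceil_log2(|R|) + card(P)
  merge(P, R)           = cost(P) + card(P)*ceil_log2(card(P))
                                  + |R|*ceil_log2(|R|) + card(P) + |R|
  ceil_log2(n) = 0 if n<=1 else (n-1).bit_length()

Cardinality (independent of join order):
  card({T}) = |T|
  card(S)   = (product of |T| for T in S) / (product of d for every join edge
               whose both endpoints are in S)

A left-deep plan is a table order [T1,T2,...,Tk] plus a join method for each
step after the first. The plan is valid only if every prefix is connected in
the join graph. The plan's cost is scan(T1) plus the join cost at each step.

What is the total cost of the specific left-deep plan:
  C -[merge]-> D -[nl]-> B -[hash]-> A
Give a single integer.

259000

step 1: scan C: cost=500, card=500
step 2: join D via merge
    card(P join D) = 500*100/(100) = 500
    cost = 500 + 500*9 + 100*7 + 500 + 100 = 6300
step 3: join B via nl
    card(P join B) = 500*500/(100) = 2500
    cost = 6300 + 500*500 = 256300
step 4: join A via hash
    card(P join A) = 2500*20/(5) = 10000
    cost = 256300 + 2*20*5 + 2500 = 259000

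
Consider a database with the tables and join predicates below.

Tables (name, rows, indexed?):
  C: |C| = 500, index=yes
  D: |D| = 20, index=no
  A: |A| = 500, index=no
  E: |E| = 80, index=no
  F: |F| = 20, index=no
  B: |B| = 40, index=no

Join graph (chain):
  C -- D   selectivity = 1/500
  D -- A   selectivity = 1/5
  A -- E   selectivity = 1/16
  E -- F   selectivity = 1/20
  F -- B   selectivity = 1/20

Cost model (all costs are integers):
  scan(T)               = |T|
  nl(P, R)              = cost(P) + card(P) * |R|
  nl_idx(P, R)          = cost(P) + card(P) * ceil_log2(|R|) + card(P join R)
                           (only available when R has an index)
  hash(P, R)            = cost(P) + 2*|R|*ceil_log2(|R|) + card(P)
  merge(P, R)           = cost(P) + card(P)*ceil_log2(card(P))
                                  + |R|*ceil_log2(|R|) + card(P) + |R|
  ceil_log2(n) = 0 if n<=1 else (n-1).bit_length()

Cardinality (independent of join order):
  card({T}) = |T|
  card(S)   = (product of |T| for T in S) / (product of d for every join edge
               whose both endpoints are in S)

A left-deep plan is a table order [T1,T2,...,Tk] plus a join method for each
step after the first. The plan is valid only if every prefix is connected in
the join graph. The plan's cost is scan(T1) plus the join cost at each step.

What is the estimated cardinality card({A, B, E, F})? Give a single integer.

Tables in S: A(500), B(40), E(80), F(20)
Edges inside S: A-E(d=16), E-F(d=20), F-B(d=20)
numerator = 500 * 40 * 80 * 20 = 32000000
denominator = 16 * 20 * 20 = 6400
card(S) = 32000000 / 6400 = 5000

5000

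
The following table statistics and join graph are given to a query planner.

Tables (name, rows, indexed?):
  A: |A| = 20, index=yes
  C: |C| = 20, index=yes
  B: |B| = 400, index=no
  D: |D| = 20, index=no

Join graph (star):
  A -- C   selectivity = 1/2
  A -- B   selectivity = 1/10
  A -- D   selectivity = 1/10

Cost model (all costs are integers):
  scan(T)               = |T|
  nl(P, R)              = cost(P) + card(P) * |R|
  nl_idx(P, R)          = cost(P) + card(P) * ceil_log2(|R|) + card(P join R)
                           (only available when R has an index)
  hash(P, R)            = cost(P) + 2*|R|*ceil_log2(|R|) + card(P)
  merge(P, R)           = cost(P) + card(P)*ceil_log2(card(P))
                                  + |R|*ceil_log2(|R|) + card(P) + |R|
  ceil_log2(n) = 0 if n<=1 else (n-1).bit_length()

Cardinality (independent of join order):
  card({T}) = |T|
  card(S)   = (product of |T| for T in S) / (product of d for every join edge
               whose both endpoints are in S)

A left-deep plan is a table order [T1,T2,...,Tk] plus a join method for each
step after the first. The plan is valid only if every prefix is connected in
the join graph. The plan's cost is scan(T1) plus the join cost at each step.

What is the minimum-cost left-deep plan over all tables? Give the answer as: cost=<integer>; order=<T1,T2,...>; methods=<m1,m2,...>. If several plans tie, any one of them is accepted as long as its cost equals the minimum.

cost=3800; order=B,A,D,C; methods=hash,hash,hash

Selinger DP (subsets sized 1..n):
  {A}: scan cost=20, card=20
  {C}: scan cost=20, card=20
  {B}: scan cost=400, card=400
  {D}: scan cost=20, card=20
  {AC}: card=200; try (C,hash)→240, (A,hash)→240, (C,merge)→260, (A,merge)→260, (C,nl_idx)→320, (A,nl_idx)→320 …(+2); best=240 via (C,hash)
  {AB}: card=800; try (A,hash)→1000, (A,nl_idx)→3200, (B,merge)→4140, (A,merge)→4520, (B,hash)→7240, (B,nl)→8020 …(+1); best=1000 via (A,hash)
  {AD}: card=40; try (A,nl_idx)→160, (D,hash)→240, (A,hash)→240, (D,merge)→260, (A,merge)→260, (D,nl)→420 …(+1); best=160 via (A,nl_idx)
  {ABC}: card=8000; try (C,hash)→2000, (B,merge)→6040, (B,hash)→7640, (C,merge)→9920, (C,nl_idx)→13000, (C,nl)→17000 …(+1); best=2000 via (C,hash)
  {ACD}: card=400; try (C,hash)→400, (C,merge)→560, (D,hash)→640, (C,nl_idx)→760, (C,nl)→960, (D,merge)→2160 …(+1); best=400 via (C,hash)
  {ABD}: card=1600; try (D,hash)→2000, (B,merge)→4440, (B,hash)→7400, (D,merge)→9920, (B,nl)→16160, (D,nl)→17000; best=2000 via (D,hash)
  {ABCD}: card=16000; try (C,hash)→3800, (B,hash)→8000, (B,merge)→8400, (D,hash)→10200, (C,merge)→21320, (C,nl_idx)→26000 …(+4); best=3800 via (C,hash)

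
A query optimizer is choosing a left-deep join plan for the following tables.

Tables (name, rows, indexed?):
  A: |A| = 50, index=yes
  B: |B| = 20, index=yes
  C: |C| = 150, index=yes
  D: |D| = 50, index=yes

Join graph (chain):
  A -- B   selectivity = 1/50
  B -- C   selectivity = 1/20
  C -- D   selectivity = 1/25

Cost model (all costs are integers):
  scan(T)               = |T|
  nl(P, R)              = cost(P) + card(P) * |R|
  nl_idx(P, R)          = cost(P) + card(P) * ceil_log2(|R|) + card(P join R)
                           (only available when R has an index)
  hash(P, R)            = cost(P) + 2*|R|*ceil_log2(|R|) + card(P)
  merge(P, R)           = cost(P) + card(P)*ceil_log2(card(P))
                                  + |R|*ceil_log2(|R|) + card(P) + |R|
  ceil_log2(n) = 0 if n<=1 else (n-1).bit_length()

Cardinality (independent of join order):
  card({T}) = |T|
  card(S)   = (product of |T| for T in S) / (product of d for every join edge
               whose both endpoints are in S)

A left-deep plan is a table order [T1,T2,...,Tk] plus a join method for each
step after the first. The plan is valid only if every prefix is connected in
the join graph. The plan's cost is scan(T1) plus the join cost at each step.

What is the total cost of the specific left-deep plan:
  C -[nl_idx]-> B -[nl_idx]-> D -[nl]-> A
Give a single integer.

step 1: scan C: cost=150, card=150
step 2: join B via nl_idx
    card(P join B) = 150*20/(20) = 150
    cost = 150 + 150*5 + 150 = 1050
step 3: join D via nl_idx
    card(P join D) = 150*50/(25) = 300
    cost = 1050 + 150*6 + 300 = 2250
step 4: join A via nl
    card(P join A) = 300*50/(50) = 300
    cost = 2250 + 300*50 = 17250

17250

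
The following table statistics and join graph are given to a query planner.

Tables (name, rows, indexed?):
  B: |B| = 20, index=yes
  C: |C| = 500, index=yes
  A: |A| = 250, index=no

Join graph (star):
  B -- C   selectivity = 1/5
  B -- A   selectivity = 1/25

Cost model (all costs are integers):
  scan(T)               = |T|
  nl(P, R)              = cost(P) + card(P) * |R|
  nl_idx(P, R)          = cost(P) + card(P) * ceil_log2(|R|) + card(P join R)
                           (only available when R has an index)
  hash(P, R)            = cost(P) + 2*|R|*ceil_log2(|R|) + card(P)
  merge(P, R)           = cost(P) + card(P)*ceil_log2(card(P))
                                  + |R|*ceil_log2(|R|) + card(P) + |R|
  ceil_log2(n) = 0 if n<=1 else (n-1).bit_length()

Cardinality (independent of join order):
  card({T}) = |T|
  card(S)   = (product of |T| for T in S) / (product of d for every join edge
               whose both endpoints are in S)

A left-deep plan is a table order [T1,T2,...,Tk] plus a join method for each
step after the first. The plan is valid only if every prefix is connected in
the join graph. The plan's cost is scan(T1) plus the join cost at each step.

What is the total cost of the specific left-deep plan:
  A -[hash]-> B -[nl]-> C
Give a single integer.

step 1: scan A: cost=250, card=250
step 2: join B via hash
    card(P join B) = 250*20/(25) = 200
    cost = 250 + 2*20*5 + 250 = 700
step 3: join C via nl
    card(P join C) = 200*500/(5) = 20000
    cost = 700 + 200*500 = 100700

100700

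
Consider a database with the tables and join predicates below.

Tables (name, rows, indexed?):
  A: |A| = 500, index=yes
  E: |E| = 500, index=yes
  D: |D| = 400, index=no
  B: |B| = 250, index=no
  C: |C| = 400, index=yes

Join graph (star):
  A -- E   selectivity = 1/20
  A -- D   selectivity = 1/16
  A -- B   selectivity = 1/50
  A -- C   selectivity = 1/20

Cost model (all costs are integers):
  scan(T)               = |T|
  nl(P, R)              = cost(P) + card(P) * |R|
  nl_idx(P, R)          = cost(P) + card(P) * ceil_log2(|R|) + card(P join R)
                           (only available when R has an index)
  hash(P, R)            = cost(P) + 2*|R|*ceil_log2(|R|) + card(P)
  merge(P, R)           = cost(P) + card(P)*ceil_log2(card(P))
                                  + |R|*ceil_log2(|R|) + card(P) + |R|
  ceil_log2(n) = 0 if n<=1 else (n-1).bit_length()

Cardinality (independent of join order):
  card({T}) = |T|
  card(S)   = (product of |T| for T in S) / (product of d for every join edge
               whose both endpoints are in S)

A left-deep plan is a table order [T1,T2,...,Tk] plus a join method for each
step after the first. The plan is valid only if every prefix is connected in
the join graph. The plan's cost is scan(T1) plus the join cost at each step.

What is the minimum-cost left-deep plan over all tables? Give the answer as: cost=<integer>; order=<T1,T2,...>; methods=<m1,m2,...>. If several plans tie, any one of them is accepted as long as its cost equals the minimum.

cost=1330900; order=A,B,C,D,E; methods=hash,hash,hash,hash

Selinger DP (subsets sized 1..n):
  {A}: scan cost=500, card=500
  {E}: scan cost=500, card=500
  {D}: scan cost=400, card=400
  {B}: scan cost=250, card=250
  {C}: scan cost=400, card=400
  {AE}: card=12500; try (E,hash)→10000, (A,hash)→10000, (E,merge)→10500, (A,merge)→10500, (E,nl_idx)→17500, (A,nl_idx)→17500 …(+2); best=10000 via (E,hash)
  {AD}: card=12500; try (D,hash)→8200, (A,merge)→9400, (D,merge)→9500, (A,hash)→9800, (A,nl_idx)→16500, (A,nl)→200400 …(+1); best=8200 via (D,hash)
  {AB}: card=2500; try (B,hash)→5000, (A,nl_idx)→5000, (A,merge)→7500, (B,merge)→7750, (A,hash)→9500, (A,nl)→125250 …(+1); best=5000 via (B,hash)
  {AC}: card=10000; try (C,hash)→8200, (A,merge)→9400, (C,merge)→9500, (A,hash)→9800, (A,nl_idx)→14000, (C,nl_idx)→15000 …(+2); best=8200 via (C,hash)
  {ADE}: card=312500; try (E,hash)→29700, (D,hash)→29700, (E,merge)→200700, (D,merge)→201500, (E,nl_idx)→433200, (D,nl)→5010000 …(+1); best=29700 via (E,hash)
  {ABE}: card=62500; try (E,hash)→16500, (B,hash)→26500, (E,merge)→42500, (E,nl_idx)→90000, (B,merge)→199750, (E,nl)→1255000 …(+1); best=16500 via (E,hash)
  {ACE}: card=250000; try (E,hash)→27200, (C,hash)→29700, (E,merge)→163200, (C,merge)→201500, (E,nl_idx)→348200, (C,nl_idx)→372500 …(+2); best=27200 via (E,hash)
  {ABD}: card=62500; try (D,hash)→14700, (B,hash)→24700, (D,merge)→41500, (B,merge)→197950, (D,nl)→1005000, (B,nl)→3133200; best=14700 via (D,hash)
  {ACD}: card=250000; try (D,hash)→25400, (C,hash)→27900, (D,merge)→162200, (C,merge)→199700, (C,nl_idx)→370700, (D,nl)→4008200 …(+1); best=25400 via (D,hash)
  {ABC}: card=50000; try (C,hash)→14700, (B,hash)→22200, (C,merge)→41500, (C,nl_idx)→77500, (B,merge)→160450, (C,nl)→1005000 …(+1); best=14700 via (C,hash)
  {ABDE}: card=1562500; try (E,hash)→86200, (D,hash)→86200, (B,hash)→346200, (E,merge)→1082200, (D,merge)→1083000, (E,nl_idx)→2139700 …(+4); best=86200 via (E,hash)
  {ACDE}: card=6250000; try (E,hash)→284400, (D,hash)→284400, (C,hash)→349400, (E,merge)→4780400, (D,merge)→4781200, (C,merge)→6283700 …(+5); best=284400 via (E,hash)
  {ABCE}: card=1250000; try (E,hash)→73700, (C,hash)→86200, (B,hash)→281200, (E,merge)→869700, (C,merge)→1083000, (E,nl_idx)→1714700 …(+5); best=73700 via (E,hash)
  {ABCD}: card=1250000; try (D,hash)→71900, (C,hash)→84400, (B,hash)→279400, (D,merge)→868700, (C,merge)→1081200, (C,nl_idx)→1827200 …(+4); best=71900 via (D,hash)
  {ABCDE}: card=31250000; try (E,hash)→1330900, (D,hash)→1330900, (C,hash)→1655900, (B,hash)→6538400, (E,merge)→27576900, (D,merge)→27577700 …(+8); best=1330900 via (E,hash)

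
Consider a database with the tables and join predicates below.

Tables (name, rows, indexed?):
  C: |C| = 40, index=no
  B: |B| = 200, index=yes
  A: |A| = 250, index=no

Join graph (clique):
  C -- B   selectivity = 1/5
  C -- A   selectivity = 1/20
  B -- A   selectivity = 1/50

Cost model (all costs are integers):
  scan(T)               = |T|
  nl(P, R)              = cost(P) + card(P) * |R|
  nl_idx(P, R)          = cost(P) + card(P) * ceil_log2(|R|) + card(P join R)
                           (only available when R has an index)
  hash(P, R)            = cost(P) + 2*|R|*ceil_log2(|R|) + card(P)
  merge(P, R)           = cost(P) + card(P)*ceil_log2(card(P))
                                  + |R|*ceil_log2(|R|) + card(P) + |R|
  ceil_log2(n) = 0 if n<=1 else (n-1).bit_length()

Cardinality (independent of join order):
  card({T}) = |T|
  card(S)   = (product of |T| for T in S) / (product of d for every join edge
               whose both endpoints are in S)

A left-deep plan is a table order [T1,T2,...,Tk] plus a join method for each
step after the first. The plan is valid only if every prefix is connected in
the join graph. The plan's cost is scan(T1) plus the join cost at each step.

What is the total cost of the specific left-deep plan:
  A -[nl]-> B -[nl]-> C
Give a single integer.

90250

step 1: scan A: cost=250, card=250
step 2: join B via nl
    card(P join B) = 250*200/(50) = 1000
    cost = 250 + 250*200 = 50250
step 3: join C via nl
    card(P join C) = 1000*40/(5*20) = 400
    cost = 50250 + 1000*40 = 90250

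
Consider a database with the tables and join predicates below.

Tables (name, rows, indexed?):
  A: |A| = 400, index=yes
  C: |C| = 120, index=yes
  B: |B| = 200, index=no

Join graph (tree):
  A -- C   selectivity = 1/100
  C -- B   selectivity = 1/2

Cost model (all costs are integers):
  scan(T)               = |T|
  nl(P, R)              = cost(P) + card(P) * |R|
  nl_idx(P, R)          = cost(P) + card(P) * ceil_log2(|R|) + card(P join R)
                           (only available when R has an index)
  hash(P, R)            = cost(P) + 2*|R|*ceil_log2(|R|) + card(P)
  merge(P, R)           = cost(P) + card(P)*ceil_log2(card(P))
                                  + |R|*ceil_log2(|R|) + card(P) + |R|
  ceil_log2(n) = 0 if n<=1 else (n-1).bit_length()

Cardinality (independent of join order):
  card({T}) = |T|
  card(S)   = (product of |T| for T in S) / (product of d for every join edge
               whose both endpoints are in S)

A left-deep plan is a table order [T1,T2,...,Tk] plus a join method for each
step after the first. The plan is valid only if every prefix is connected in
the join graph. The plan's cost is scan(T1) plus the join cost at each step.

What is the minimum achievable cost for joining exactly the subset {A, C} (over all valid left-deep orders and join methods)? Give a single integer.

Selinger DP over subsets of {A,C}:
  {A}: scan cost=400, card=400
  {C}: scan cost=120, card=120
  {AC}: card=480; try (A,nl_idx)→1680, (C,hash)→2480, (C,nl_idx)→3680, (A,merge)→5080, (C,merge)→5360, (A,hash)→7440 …(+2); best=1680 via (A,nl_idx)

1680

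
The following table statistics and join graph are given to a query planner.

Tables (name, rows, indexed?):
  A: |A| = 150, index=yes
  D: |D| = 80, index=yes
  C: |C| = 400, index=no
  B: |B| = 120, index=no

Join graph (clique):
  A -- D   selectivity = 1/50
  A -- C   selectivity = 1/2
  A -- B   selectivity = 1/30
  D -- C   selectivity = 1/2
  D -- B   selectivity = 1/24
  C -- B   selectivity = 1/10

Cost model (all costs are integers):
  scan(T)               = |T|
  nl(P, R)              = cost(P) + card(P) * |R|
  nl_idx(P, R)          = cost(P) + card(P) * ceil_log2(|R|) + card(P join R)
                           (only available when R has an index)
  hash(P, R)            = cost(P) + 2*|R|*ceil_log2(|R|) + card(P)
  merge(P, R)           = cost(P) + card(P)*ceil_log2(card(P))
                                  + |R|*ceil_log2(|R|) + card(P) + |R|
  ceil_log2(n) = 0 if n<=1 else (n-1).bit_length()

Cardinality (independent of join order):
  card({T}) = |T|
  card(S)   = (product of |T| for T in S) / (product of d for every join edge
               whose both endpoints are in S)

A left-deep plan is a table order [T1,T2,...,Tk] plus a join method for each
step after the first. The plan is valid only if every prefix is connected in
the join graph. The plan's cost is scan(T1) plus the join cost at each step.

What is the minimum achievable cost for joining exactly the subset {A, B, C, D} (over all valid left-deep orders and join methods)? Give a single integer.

Selinger DP over subsets of {A,B,C,D}:
  {A}: scan cost=150, card=150
  {D}: scan cost=80, card=80
  {C}: scan cost=400, card=400
  {B}: scan cost=120, card=120
  {AD}: card=240; try (A,nl_idx)→960, (D,hash)→1420, (D,nl_idx)→1440, (A,merge)→2070, (D,merge)→2140, (A,hash)→2560 …(+2); best=960 via (A,nl_idx)
  {AC}: card=30000; try (A,hash)→3200, (C,merge)→5500, (A,merge)→5750, (C,hash)→7500, (A,nl_idx)→33600, (C,nl)→60150 …(+1); best=3200 via (A,hash)
  {AB}: card=600; try (A,nl_idx)→1680, (B,hash)→1980, (A,merge)→2430, (B,merge)→2460, (A,hash)→2640, (A,nl)→18120 …(+1); best=1680 via (A,nl_idx)
  {CD}: card=16000; try (D,hash)→1920, (C,merge)→4720, (D,merge)→5040, (C,hash)→7360, (D,nl_idx)→19200, (C,nl)→32080 …(+1); best=1920 via (D,hash)
  {BD}: card=400; try (D,hash)→1360, (D,nl_idx)→1360, (B,merge)→1680, (D,merge)→1720, (B,hash)→1840, (B,nl)→9680 …(+1); best=1360 via (D,hash)
  {BC}: card=4800; try (B,hash)→2480, (C,merge)→5080, (B,merge)→5360, (C,hash)→7440, (C,nl)→48120, (B,nl)→48400; best=2480 via (B,hash)
  {ACD}: card=24000; try (C,merge)→7120, (C,hash)→8400, (A,hash)→20320, (D,hash)→34320, (C,nl)→96960, (A,nl_idx)→153920 …(+5); best=7120 via (C,merge)
  {ABD}: card=40; try (B,hash)→2880, (D,hash)→3400, (B,merge)→4080, (A,hash)→4160, (A,nl_idx)→4600, (D,nl_idx)→5920 …(+5); best=2880 via (B,hash)
  {ABC}: card=12000; try (C,hash)→9480, (A,hash)→9680, (C,merge)→12280, (B,hash)→34880, (A,nl_idx)→52880, (A,merge)→71030 …(+4); best=9480 via (C,hash)
  {BCD}: card=8000; try (D,hash)→8400, (C,hash)→8960, (C,merge)→9360, (B,hash)→19600, (D,nl_idx)→44080, (D,merge)→70320 …(+4); best=8400 via (D,hash)
  {ABCD}: card=400; try (C,merge)→7160, (C,hash)→10120, (A,hash)→18800, (C,nl)→18880, (D,hash)→22600, (B,hash)→32800 …(+8); best=7160 via (C,merge)

7160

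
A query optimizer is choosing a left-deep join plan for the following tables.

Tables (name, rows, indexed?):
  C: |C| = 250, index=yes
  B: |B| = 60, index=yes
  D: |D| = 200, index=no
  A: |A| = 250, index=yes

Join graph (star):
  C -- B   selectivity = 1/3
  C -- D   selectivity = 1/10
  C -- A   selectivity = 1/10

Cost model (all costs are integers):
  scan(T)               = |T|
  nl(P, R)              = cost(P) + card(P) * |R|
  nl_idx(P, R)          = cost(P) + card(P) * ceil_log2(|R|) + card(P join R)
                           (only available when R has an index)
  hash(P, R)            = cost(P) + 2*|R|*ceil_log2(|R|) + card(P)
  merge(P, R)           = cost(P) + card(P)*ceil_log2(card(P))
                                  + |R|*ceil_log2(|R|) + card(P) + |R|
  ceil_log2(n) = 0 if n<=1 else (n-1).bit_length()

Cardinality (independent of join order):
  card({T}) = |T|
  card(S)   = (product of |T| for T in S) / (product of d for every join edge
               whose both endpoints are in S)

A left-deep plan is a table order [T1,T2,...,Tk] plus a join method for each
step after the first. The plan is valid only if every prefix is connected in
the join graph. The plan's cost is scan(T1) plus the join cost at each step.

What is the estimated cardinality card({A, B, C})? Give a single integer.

Tables in S: A(250), B(60), C(250)
Edges inside S: C-B(d=3), C-A(d=10)
numerator = 250 * 60 * 250 = 3750000
denominator = 3 * 10 = 30
card(S) = 3750000 / 30 = 125000

125000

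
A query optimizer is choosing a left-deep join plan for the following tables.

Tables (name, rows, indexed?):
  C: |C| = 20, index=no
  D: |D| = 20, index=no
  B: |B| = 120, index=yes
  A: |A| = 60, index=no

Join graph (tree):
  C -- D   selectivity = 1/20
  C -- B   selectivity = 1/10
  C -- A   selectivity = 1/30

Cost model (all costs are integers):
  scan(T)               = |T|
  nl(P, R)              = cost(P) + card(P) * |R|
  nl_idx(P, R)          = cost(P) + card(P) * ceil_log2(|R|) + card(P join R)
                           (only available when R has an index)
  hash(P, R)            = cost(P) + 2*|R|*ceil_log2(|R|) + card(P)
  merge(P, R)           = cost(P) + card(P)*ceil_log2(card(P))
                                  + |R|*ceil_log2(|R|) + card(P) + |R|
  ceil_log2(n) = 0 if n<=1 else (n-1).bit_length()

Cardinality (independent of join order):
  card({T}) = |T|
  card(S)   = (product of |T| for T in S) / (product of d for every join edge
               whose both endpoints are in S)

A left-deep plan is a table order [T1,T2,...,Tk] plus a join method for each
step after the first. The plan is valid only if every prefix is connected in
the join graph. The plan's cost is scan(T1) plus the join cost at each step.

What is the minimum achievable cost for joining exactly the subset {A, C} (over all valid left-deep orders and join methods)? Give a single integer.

Selinger DP over subsets of {A,C}:
  {C}: scan cost=20, card=20
  {A}: scan cost=60, card=60
  {AC}: card=40; try (C,hash)→320, (A,merge)→560, (C,merge)→600, (A,hash)→760, (A,nl)→1220, (C,nl)→1260; best=320 via (C,hash)

320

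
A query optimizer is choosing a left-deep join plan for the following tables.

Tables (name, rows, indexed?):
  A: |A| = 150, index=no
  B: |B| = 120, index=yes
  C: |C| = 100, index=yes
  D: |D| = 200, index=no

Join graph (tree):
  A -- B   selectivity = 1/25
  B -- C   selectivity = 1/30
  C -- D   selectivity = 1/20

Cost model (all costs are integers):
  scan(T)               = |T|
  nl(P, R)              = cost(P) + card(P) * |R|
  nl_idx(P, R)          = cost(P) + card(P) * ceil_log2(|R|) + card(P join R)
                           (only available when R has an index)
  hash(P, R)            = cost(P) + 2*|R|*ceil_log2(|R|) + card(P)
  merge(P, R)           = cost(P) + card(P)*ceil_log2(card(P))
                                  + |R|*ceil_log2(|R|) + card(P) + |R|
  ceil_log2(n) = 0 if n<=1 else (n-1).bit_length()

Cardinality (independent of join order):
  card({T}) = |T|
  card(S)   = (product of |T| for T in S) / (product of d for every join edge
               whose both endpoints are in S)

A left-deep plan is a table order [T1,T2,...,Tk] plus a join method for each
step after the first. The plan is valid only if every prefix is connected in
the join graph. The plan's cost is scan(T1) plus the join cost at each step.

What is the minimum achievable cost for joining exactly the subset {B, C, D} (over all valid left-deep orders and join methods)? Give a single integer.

Selinger DP over subsets of {B,C,D}:
  {B}: scan cost=120, card=120
  {C}: scan cost=100, card=100
  {D}: scan cost=200, card=200
  {BC}: card=400; try (B,nl_idx)→1200, (C,nl_idx)→1360, (C,hash)→1640, (B,merge)→1860, (C,merge)→1880, (B,hash)→1880 …(+2); best=1200 via (B,nl_idx)
  {CD}: card=1000; try (C,hash)→1800, (C,nl_idx)→2600, (D,merge)→2700, (C,merge)→2800, (D,hash)→3400, (D,nl)→20100 …(+1); best=1800 via (C,hash)
  {BCD}: card=4000; try (B,hash)→4480, (D,hash)→4800, (D,merge)→7000, (B,nl_idx)→12800, (B,merge)→13760, (D,nl)→81200 …(+1); best=4480 via (B,hash)

4480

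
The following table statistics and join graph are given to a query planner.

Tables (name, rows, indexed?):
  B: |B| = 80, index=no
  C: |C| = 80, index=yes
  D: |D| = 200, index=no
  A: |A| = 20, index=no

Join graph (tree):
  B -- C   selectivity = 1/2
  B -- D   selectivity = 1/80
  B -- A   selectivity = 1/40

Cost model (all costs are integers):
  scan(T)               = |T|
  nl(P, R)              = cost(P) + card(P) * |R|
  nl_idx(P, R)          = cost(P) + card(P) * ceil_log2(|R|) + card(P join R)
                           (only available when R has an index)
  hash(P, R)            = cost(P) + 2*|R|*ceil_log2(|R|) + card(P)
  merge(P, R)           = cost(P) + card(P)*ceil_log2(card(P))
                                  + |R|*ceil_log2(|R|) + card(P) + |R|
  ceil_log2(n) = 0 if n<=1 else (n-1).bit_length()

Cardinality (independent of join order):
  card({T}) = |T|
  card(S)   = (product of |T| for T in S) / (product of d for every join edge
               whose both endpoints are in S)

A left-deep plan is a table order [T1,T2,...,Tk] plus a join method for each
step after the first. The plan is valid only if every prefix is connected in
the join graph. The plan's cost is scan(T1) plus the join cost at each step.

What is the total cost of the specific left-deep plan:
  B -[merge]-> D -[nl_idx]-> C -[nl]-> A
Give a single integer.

171920

step 1: scan B: cost=80, card=80
step 2: join D via merge
    card(P join D) = 80*200/(80) = 200
    cost = 80 + 80*7 + 200*8 + 80 + 200 = 2520
step 3: join C via nl_idx
    card(P join C) = 200*80/(2) = 8000
    cost = 2520 + 200*7 + 8000 = 11920
step 4: join A via nl
    card(P join A) = 8000*20/(40) = 4000
    cost = 11920 + 8000*20 = 171920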